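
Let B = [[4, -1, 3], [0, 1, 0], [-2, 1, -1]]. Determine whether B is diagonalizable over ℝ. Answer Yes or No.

No

Characteristic polynomial: p(t) = t^3 - 4t^2 + 5t - 2 = (t - 2)(t - 1)^2.
t = 1 has algebraic multiplicity 2; rank(B − 1I) = 2, so geometric multiplicity = 1.
Geometric multiplicity < algebraic multiplicity, so B is not diagonalizable.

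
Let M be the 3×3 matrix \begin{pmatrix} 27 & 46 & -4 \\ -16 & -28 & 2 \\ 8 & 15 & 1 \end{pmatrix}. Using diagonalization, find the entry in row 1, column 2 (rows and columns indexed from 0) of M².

10

Characteristic polynomial: r^3 - 19r + 30 = (r - 3)(r - 2)(r + 5), so the eigenvalues are -5, 2, 3.
r=-5: eigenvector (-3, 2, -1).
r=2: eigenvector (2, -1, 1).
r=3: eigenvector (4, -2, 1).
P = [[-3, 2, 4], [2, -1, -2], [-1, 1, 1]], D = diag(-5, 2, 3), P⁻¹ = [[1, 2, 0], [0, 1, 2], [1, 1, -1]].
M² = P·diag(25, 4, 9)·P⁻¹ = [[-39, -106, -20], [32, 78, 10], [-16, -37, -1]].
The requested entry is 10.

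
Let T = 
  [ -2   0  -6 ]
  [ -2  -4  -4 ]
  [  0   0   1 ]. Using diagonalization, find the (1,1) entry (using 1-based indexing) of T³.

-8

Characteristic polynomial: r^3 + 5r^2 + 2r - 8 = (r - 1)(r + 2)(r + 4), so the eigenvalues are -4, -2, 1.
r=-2: eigenvector (1, -1, 0).
r=-4: eigenvector (0, 1, 0).
r=1: eigenvector (-2, 0, 1).
P = [[1, 0, -2], [-1, 1, 0], [0, 0, 1]], D = diag(-2, -4, 1), P⁻¹ = [[1, 0, 2], [1, 1, 2], [0, 0, 1]].
T³ = P·diag(-8, -64, 1)·P⁻¹ = [[-8, 0, -18], [-56, -64, -112], [0, 0, 1]].
The requested entry is -8.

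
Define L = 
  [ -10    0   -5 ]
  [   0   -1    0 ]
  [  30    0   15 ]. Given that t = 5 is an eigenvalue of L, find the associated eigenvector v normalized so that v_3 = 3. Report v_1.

-1

L − 5I = [[-15, 0, -5], [0, -6, 0], [30, 0, 10]].
Solving (L − 5I)v = 0 gives the eigenspace spanned by (-1, 0, 3).
With v_3 = 3, v = (-1, 0, 3), so v_1 = -1.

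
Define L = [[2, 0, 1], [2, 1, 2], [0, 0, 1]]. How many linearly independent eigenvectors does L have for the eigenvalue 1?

2

L − 1I = [[1, 0, 1], [2, 0, 2], [0, 0, 0]].
This matrix has rank 1, so its null space has dimension 3 − 1 = 2.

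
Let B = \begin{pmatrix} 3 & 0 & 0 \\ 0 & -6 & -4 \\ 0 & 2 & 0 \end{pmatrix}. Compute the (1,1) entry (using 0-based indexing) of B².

Characteristic polynomial: μ^3 + 3μ^2 - 10μ - 24 = (μ - 3)(μ + 2)(μ + 4), so the eigenvalues are -4, -2, 3.
μ=3: eigenvector (1, 0, 0).
μ=-4: eigenvector (0, 2, -1).
μ=-2: eigenvector (0, -1, 1).
P = [[1, 0, 0], [0, 2, -1], [0, -1, 1]], D = diag(3, -4, -2), P⁻¹ = [[1, 0, 0], [0, 1, 1], [0, 1, 2]].
B² = P·diag(9, 16, 4)·P⁻¹ = [[9, 0, 0], [0, 28, 24], [0, -12, -8]].
The requested entry is 28.

28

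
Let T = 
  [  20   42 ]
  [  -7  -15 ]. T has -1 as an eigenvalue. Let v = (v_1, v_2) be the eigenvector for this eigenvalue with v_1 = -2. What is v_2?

T + 1I = [[21, 42], [-7, -14]].
Solving (T + 1I)v = 0 gives the eigenspace spanned by (-2, 1).
With v_1 = -2, v = (-2, 1), so v_2 = 1.

1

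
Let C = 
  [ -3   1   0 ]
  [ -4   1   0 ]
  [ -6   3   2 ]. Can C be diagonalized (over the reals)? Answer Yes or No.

Characteristic polynomial: p(s) = s^3 - 3s - 2 = (s - 2)(s + 1)^2.
s = -1 has algebraic multiplicity 2; rank(C + 1I) = 2, so geometric multiplicity = 1.
Geometric multiplicity < algebraic multiplicity, so C is not diagonalizable.

No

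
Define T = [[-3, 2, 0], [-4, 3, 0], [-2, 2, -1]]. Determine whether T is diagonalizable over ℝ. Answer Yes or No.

Characteristic polynomial: p(μ) = μ^3 + μ^2 - μ - 1 = (μ - 1)(μ + 1)^2.
μ = -1 has algebraic multiplicity 2; rank(T + 1I) = 1, so geometric multiplicity = 2.
Every eigenvalue has geometric = algebraic multiplicity, so T is diagonalizable.

Yes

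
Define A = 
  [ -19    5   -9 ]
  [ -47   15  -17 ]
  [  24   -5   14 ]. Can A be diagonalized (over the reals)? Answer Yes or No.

No

Characteristic polynomial: p(r) = r^3 - 10r^2 + 25r = r(r - 5)^2.
r = 5 has algebraic multiplicity 2; rank(A − 5I) = 2, so geometric multiplicity = 1.
Geometric multiplicity < algebraic multiplicity, so A is not diagonalizable.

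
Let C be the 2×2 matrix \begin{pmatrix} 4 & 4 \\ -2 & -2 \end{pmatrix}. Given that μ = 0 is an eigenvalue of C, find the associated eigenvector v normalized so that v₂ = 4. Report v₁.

-4

C = [[4, 4], [-2, -2]].
Solving (C)v = 0 gives the eigenspace spanned by (-4, 4).
With v₂ = 4, v = (-4, 4), so v₁ = -4.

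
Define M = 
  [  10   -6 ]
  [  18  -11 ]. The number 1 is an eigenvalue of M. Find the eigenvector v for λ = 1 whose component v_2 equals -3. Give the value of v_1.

-2

M − 1I = [[9, -6], [18, -12]].
Solving (M − 1I)v = 0 gives the eigenspace spanned by (-2, -3).
With v_2 = -3, v = (-2, -3), so v_1 = -2.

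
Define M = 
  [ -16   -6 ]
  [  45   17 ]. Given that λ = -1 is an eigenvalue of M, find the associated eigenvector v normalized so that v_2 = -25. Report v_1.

M + 1I = [[-15, -6], [45, 18]].
Solving (M + 1I)v = 0 gives the eigenspace spanned by (10, -25).
With v_2 = -25, v = (10, -25), so v_1 = 10.

10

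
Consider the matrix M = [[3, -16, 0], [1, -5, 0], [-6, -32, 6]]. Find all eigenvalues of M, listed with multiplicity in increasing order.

-1, -1, 6

Characteristic polynomial: p(r) = r^3 - 4r^2 - 11r - 6 = (r - 6)(r + 1)^2.
Roots (with multiplicity): -1, -1, 6.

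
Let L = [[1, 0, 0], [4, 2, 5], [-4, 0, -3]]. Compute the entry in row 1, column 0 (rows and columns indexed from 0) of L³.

Characteristic polynomial: λ^3 - 7λ + 6 = (λ - 2)(λ - 1)(λ + 3), so the eigenvalues are -3, 1, 2.
λ=1: eigenvector (1, 1, -1).
λ=2: eigenvector (0, 1, 0).
λ=-3: eigenvector (0, -1, 1).
P = [[1, 0, 0], [1, 1, -1], [-1, 0, 1]], D = diag(1, 2, -3), P⁻¹ = [[1, 0, 0], [0, 1, 1], [1, 0, 1]].
L³ = P·diag(1, 8, -27)·P⁻¹ = [[1, 0, 0], [28, 8, 35], [-28, 0, -27]].
The requested entry is 28.

28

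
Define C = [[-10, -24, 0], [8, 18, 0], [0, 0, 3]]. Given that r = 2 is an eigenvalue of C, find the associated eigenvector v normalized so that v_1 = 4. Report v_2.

C − 2I = [[-12, -24, 0], [8, 16, 0], [0, 0, 1]].
Solving (C − 2I)v = 0 gives the eigenspace spanned by (4, -2, 0).
With v_1 = 4, v = (4, -2, 0), so v_2 = -2.

-2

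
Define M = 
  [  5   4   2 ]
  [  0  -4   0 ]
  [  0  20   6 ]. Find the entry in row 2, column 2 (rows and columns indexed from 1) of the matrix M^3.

-64

Characteristic polynomial: s^3 - 7s^2 - 14s + 120 = (s - 6)(s - 5)(s + 4), so the eigenvalues are -4, 5, 6.
s=6: eigenvector (2, 0, 1).
s=-4: eigenvector (0, 1, -2).
s=5: eigenvector (1, 0, 0).
P = [[2, 0, 1], [0, 1, 0], [1, -2, 0]], D = diag(6, -4, 5), P⁻¹ = [[0, 2, 1], [0, 1, 0], [1, -4, -2]].
M³ = P·diag(216, -64, 125)·P⁻¹ = [[125, 364, 182], [0, -64, 0], [0, 560, 216]].
The requested entry is -64.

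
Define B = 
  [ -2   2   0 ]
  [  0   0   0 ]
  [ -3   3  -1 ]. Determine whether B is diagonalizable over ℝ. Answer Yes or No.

Characteristic polynomial: p(μ) = μ^3 + 3μ^2 + 2μ = μ(μ + 1)(μ + 2).
All 3 eigenvalues are distinct, so B is diagonalizable.

Yes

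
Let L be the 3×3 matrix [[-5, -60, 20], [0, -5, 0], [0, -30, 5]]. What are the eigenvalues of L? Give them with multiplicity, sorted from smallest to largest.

Characteristic polynomial: p(λ) = λ^3 + 5λ^2 - 25λ - 125 = (λ - 5)(λ + 5)^2.
Roots (with multiplicity): -5, -5, 5.

-5, -5, 5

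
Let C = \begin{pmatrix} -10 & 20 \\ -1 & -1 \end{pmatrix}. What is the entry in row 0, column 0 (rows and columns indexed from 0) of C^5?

Characteristic polynomial: r^2 + 11r + 30 = (r + 5)(r + 6), so the eigenvalues are -6, -5.
r=-6: eigenvector (5, 1).
r=-5: eigenvector (4, 1).
P = [[5, 4], [1, 1]], D = diag(-6, -5), P⁻¹ = [[1, -4], [-1, 5]].
C⁵ = P·diag(-7776, -3125)·P⁻¹ = [[-26380, 93020], [-4651, 15479]].
The requested entry is -26380.

-26380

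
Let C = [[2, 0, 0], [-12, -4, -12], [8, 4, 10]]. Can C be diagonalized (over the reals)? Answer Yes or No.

Yes

Characteristic polynomial: p(t) = t^3 - 8t^2 + 20t - 16 = (t - 4)(t - 2)^2.
t = 2 has algebraic multiplicity 2; rank(C − 2I) = 1, so geometric multiplicity = 2.
Every eigenvalue has geometric = algebraic multiplicity, so C is diagonalizable.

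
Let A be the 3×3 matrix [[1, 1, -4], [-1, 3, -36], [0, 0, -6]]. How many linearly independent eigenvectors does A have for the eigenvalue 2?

A − 2I = [[-1, 1, -4], [-1, 1, -36], [0, 0, -8]].
This matrix has rank 2, so its null space has dimension 3 − 2 = 1.

1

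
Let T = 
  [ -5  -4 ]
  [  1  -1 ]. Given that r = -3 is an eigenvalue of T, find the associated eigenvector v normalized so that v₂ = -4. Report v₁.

8

T + 3I = [[-2, -4], [1, 2]].
Solving (T + 3I)v = 0 gives the eigenspace spanned by (8, -4).
With v₂ = -4, v = (8, -4), so v₁ = 8.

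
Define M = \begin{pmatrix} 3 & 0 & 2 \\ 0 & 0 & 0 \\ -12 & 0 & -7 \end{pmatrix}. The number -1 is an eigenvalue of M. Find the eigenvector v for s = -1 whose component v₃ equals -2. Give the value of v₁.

M + 1I = [[4, 0, 2], [0, 1, 0], [-12, 0, -6]].
Solving (M + 1I)v = 0 gives the eigenspace spanned by (1, 0, -2).
With v₃ = -2, v = (1, 0, -2), so v₁ = 1.

1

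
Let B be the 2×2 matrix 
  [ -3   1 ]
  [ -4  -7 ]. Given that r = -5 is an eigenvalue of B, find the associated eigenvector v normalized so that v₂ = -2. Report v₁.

1

B + 5I = [[2, 1], [-4, -2]].
Solving (B + 5I)v = 0 gives the eigenspace spanned by (1, -2).
With v₂ = -2, v = (1, -2), so v₁ = 1.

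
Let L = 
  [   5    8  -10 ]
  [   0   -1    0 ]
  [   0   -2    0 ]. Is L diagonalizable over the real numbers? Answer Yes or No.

Yes

Characteristic polynomial: p(r) = r^3 - 4r^2 - 5r = r(r - 5)(r + 1).
All 3 eigenvalues are distinct, so L is diagonalizable.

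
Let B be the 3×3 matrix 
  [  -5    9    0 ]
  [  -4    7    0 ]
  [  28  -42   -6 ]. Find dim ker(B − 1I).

1

B − 1I = [[-6, 9, 0], [-4, 6, 0], [28, -42, -7]].
This matrix has rank 2, so its null space has dimension 3 − 2 = 1.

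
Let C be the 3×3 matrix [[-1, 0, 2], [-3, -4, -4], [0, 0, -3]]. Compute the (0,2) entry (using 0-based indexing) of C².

-8

Characteristic polynomial: λ^3 + 8λ^2 + 19λ + 12 = (λ + 1)(λ + 3)(λ + 4), so the eigenvalues are -4, -3, -1.
λ=-3: eigenvector (-1, -1, 1).
λ=-4: eigenvector (0, 1, 0).
λ=-1: eigenvector (1, -1, 0).
P = [[-1, 0, 1], [-1, 1, -1], [1, 0, 0]], D = diag(-3, -4, -1), P⁻¹ = [[0, 0, 1], [1, 1, 2], [1, 0, 1]].
C² = P·diag(9, 16, 1)·P⁻¹ = [[1, 0, -8], [15, 16, 22], [0, 0, 9]].
The requested entry is -8.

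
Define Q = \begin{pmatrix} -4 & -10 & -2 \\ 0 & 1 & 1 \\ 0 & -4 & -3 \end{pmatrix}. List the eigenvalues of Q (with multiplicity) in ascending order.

Characteristic polynomial: p(s) = s^3 + 6s^2 + 9s + 4 = (s + 1)^2(s + 4).
Roots (with multiplicity): -4, -1, -1.

-4, -1, -1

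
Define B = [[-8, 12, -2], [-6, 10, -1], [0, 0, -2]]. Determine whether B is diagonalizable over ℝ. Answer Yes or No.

No

Characteristic polynomial: p(s) = s^3 - 12s - 16 = (s - 4)(s + 2)^2.
s = -2 has algebraic multiplicity 2; rank(B + 2I) = 2, so geometric multiplicity = 1.
Geometric multiplicity < algebraic multiplicity, so B is not diagonalizable.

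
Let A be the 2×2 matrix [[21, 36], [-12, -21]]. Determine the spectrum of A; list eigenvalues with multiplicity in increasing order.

Characteristic polynomial: p(μ) = μ^2 - 9 = (μ - 3)(μ + 3).
Roots (with multiplicity): -3, 3.

-3, 3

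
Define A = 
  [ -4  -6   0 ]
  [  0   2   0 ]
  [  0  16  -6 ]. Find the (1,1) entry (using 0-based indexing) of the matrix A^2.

Characteristic polynomial: r^3 + 8r^2 + 4r - 48 = (r - 2)(r + 4)(r + 6), so the eigenvalues are -6, -4, 2.
r=-4: eigenvector (1, 0, 0).
r=2: eigenvector (-1, 1, 2).
r=-6: eigenvector (0, 0, 1).
P = [[1, -1, 0], [0, 1, 0], [0, 2, 1]], D = diag(-4, 2, -6), P⁻¹ = [[1, 1, 0], [0, 1, 0], [0, -2, 1]].
A² = P·diag(16, 4, 36)·P⁻¹ = [[16, 12, 0], [0, 4, 0], [0, -64, 36]].
The requested entry is 4.

4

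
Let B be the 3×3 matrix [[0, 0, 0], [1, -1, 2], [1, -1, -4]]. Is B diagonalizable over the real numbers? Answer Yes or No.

Yes

Characteristic polynomial: p(s) = s^3 + 5s^2 + 6s = s(s + 2)(s + 3).
All 3 eigenvalues are distinct, so B is diagonalizable.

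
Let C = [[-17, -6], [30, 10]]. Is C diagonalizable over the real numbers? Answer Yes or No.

Characteristic polynomial: p(s) = s^2 + 7s + 10 = (s + 2)(s + 5).
All 2 eigenvalues are distinct, so C is diagonalizable.

Yes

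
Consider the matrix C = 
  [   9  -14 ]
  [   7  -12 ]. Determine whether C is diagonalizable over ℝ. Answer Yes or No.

Yes

Characteristic polynomial: p(r) = r^2 + 3r - 10 = (r - 2)(r + 5).
All 2 eigenvalues are distinct, so C is diagonalizable.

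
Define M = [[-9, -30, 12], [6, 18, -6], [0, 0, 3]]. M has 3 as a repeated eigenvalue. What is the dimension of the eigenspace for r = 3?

M − 3I = [[-12, -30, 12], [6, 15, -6], [0, 0, 0]].
This matrix has rank 1, so its null space has dimension 3 − 1 = 2.

2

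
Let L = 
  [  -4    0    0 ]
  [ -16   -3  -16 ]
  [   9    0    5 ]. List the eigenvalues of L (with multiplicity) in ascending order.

Characteristic polynomial: p(λ) = λ^3 + 2λ^2 - 23λ - 60 = (λ - 5)(λ + 3)(λ + 4).
Roots (with multiplicity): -4, -3, 5.

-4, -3, 5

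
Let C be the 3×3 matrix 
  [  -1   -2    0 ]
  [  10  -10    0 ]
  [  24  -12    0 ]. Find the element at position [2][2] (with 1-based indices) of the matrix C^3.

Characteristic polynomial: t^3 + 11t^2 + 30t = t(t + 5)(t + 6), so the eigenvalues are -6, -5, 0.
t=-5: eigenvector (1, 2, 0).
t=-6: eigenvector (2, 5, 2).
t=0: eigenvector (0, 0, 1).
P = [[1, 2, 0], [2, 5, 0], [0, 2, 1]], D = diag(-5, -6, 0), P⁻¹ = [[5, -2, 0], [-2, 1, 0], [4, -2, 1]].
C³ = P·diag(-125, -216, 0)·P⁻¹ = [[239, -182, 0], [910, -580, 0], [864, -432, 0]].
The requested entry is -580.

-580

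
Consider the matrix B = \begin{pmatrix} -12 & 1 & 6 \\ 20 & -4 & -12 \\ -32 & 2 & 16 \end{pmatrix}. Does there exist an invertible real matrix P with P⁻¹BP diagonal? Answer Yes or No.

No

Characteristic polynomial: p(t) = t^3 - 12t - 16 = (t - 4)(t + 2)^2.
t = -2 has algebraic multiplicity 2; rank(B + 2I) = 2, so geometric multiplicity = 1.
Geometric multiplicity < algebraic multiplicity, so B is not diagonalizable.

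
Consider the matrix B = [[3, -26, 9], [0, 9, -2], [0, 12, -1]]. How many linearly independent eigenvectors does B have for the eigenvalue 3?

B − 3I = [[0, -26, 9], [0, 6, -2], [0, 12, -4]].
This matrix has rank 2, so its null space has dimension 3 − 2 = 1.

1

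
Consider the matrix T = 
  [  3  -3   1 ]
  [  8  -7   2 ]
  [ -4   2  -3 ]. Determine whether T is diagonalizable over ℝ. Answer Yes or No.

Characteristic polynomial: p(r) = r^3 + 7r^2 + 15r + 9 = (r + 1)(r + 3)^2.
r = -3 has algebraic multiplicity 2; rank(T + 3I) = 2, so geometric multiplicity = 1.
Geometric multiplicity < algebraic multiplicity, so T is not diagonalizable.

No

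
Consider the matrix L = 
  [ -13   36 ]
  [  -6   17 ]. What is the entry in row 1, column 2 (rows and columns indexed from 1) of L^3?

756

Characteristic polynomial: μ^2 - 4μ - 5 = (μ - 5)(μ + 1), so the eigenvalues are -1, 5.
μ=-1: eigenvector (3, 1).
μ=5: eigenvector (2, 1).
P = [[3, 2], [1, 1]], D = diag(-1, 5), P⁻¹ = [[1, -2], [-1, 3]].
L³ = P·diag(-1, 125)·P⁻¹ = [[-253, 756], [-126, 377]].
The requested entry is 756.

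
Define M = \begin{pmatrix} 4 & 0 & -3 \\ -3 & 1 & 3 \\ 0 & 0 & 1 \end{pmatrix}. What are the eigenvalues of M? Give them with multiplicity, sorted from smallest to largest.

Characteristic polynomial: p(r) = r^3 - 6r^2 + 9r - 4 = (r - 4)(r - 1)^2.
Roots (with multiplicity): 1, 1, 4.

1, 1, 4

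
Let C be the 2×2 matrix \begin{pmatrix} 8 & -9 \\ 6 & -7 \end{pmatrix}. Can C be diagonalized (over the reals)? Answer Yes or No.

Yes

Characteristic polynomial: p(t) = t^2 - t - 2 = (t - 2)(t + 1).
All 2 eigenvalues are distinct, so C is diagonalizable.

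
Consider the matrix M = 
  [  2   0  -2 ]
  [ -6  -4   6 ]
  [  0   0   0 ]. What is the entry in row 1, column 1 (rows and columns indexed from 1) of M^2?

Characteristic polynomial: s^3 + 2s^2 - 8s = s(s - 2)(s + 4), so the eigenvalues are -4, 0, 2.
s=0: eigenvector (1, 0, 1).
s=-4: eigenvector (0, 1, 0).
s=2: eigenvector (-1, 1, 0).
P = [[1, 0, -1], [0, 1, 1], [1, 0, 0]], D = diag(0, -4, 2), P⁻¹ = [[0, 0, 1], [1, 1, -1], [-1, 0, 1]].
M² = P·diag(0, 16, 4)·P⁻¹ = [[4, 0, -4], [12, 16, -12], [0, 0, 0]].
The requested entry is 4.

4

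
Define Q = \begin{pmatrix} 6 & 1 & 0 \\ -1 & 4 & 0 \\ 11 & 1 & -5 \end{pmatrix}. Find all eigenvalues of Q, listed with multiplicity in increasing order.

Characteristic polynomial: p(μ) = μ^3 - 5μ^2 - 25μ + 125 = (μ - 5)^2(μ + 5).
Roots (with multiplicity): -5, 5, 5.

-5, 5, 5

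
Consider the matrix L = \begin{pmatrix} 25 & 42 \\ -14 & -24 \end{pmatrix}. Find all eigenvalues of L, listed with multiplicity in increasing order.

-3, 4

Characteristic polynomial: p(t) = t^2 - t - 12 = (t - 4)(t + 3).
Roots (with multiplicity): -3, 4.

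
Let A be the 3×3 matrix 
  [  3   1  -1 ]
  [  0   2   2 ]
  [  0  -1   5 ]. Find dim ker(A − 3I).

A − 3I = [[0, 1, -1], [0, -1, 2], [0, -1, 2]].
This matrix has rank 2, so its null space has dimension 3 − 2 = 1.

1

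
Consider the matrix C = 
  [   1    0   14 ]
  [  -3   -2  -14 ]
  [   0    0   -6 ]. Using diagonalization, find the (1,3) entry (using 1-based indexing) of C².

-70

Characteristic polynomial: λ^3 + 7λ^2 + 4λ - 12 = (λ - 1)(λ + 2)(λ + 6), so the eigenvalues are -6, -2, 1.
λ=1: eigenvector (1, -1, 0).
λ=-6: eigenvector (-2, 2, 1).
λ=-2: eigenvector (0, 1, 0).
P = [[1, -2, 0], [-1, 2, 1], [0, 1, 0]], D = diag(1, -6, -2), P⁻¹ = [[1, 0, 2], [0, 0, 1], [1, 1, 0]].
C² = P·diag(1, 36, 4)·P⁻¹ = [[1, 0, -70], [3, 4, 70], [0, 0, 36]].
The requested entry is -70.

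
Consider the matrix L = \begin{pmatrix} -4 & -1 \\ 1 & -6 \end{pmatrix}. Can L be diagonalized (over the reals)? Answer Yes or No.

No

Characteristic polynomial: p(λ) = λ^2 + 10λ + 25 = (λ + 5)^2.
λ = -5 has algebraic multiplicity 2; rank(L + 5I) = 1, so geometric multiplicity = 1.
Geometric multiplicity < algebraic multiplicity, so L is not diagonalizable.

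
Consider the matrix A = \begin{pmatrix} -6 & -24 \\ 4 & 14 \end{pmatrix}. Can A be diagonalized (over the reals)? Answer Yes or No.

Yes

Characteristic polynomial: p(μ) = μ^2 - 8μ + 12 = (μ - 6)(μ - 2).
All 2 eigenvalues are distinct, so A is diagonalizable.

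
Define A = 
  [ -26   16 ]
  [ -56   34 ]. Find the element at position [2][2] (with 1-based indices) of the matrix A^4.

10256

Characteristic polynomial: s^2 - 8s + 12 = (s - 6)(s - 2), so the eigenvalues are 2, 6.
s=2: eigenvector (-4, -7).
s=6: eigenvector (1, 2).
P = [[-4, 1], [-7, 2]], D = diag(2, 6), P⁻¹ = [[-2, 1], [-7, 4]].
A⁴ = P·diag(16, 1296)·P⁻¹ = [[-8944, 5120], [-17920, 10256]].
The requested entry is 10256.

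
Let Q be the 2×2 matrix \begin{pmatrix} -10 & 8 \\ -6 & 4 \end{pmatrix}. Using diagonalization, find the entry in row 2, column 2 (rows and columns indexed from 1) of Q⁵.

Characteristic polynomial: μ^2 + 6μ + 8 = (μ + 2)(μ + 4), so the eigenvalues are -4, -2.
μ=-4: eigenvector (4, 3).
μ=-2: eigenvector (1, 1).
P = [[4, 1], [3, 1]], D = diag(-4, -2), P⁻¹ = [[1, -1], [-3, 4]].
Q⁵ = P·diag(-1024, -32)·P⁻¹ = [[-4000, 3968], [-2976, 2944]].
The requested entry is 2944.

2944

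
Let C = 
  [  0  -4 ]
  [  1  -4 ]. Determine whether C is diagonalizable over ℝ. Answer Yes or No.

Characteristic polynomial: p(r) = r^2 + 4r + 4 = (r + 2)^2.
r = -2 has algebraic multiplicity 2; rank(C + 2I) = 1, so geometric multiplicity = 1.
Geometric multiplicity < algebraic multiplicity, so C is not diagonalizable.

No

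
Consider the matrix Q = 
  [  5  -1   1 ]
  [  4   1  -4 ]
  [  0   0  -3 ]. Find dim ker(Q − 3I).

1

Q − 3I = [[2, -1, 1], [4, -2, -4], [0, 0, -6]].
This matrix has rank 2, so its null space has dimension 3 − 2 = 1.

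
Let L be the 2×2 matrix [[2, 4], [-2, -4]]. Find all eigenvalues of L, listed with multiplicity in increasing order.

-2, 0

Characteristic polynomial: p(μ) = μ^2 + 2μ = μ(μ + 2).
Roots (with multiplicity): -2, 0.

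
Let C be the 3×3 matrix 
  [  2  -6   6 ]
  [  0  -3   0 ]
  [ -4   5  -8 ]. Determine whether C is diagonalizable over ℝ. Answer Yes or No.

Yes

Characteristic polynomial: p(λ) = λ^3 + 9λ^2 + 26λ + 24 = (λ + 2)(λ + 3)(λ + 4).
All 3 eigenvalues are distinct, so C is diagonalizable.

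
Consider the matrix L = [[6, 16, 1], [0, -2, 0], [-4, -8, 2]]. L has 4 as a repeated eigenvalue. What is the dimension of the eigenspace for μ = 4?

1

L − 4I = [[2, 16, 1], [0, -6, 0], [-4, -8, -2]].
This matrix has rank 2, so its null space has dimension 3 − 2 = 1.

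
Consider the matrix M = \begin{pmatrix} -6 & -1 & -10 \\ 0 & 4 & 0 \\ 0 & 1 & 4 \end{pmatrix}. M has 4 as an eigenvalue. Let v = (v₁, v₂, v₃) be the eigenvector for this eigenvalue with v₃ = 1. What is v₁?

-1

M − 4I = [[-10, -1, -10], [0, 0, 0], [0, 1, 0]].
Solving (M − 4I)v = 0 gives the eigenspace spanned by (-1, 0, 1).
With v₃ = 1, v = (-1, 0, 1), so v₁ = -1.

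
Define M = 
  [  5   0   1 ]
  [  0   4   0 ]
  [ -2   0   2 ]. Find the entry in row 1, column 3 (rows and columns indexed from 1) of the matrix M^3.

Characteristic polynomial: λ^3 - 11λ^2 + 40λ - 48 = (λ - 4)^2(λ - 3), so the eigenvalues are 3, 4, 4.
λ=4: eigenvector (0, 1, 0).
λ=4: eigenvector (1, 0, -1).
λ=3: eigenvector (-1, 0, 2).
P = [[0, 1, -1], [1, 0, 0], [0, -1, 2]], D = diag(4, 4, 3), P⁻¹ = [[0, 1, 0], [2, 0, 1], [1, 0, 1]].
M³ = P·diag(64, 64, 27)·P⁻¹ = [[101, 0, 37], [0, 64, 0], [-74, 0, -10]].
The requested entry is 37.

37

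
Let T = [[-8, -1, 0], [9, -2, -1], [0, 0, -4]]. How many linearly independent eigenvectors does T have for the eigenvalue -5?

T + 5I = [[-3, -1, 0], [9, 3, -1], [0, 0, 1]].
This matrix has rank 2, so its null space has dimension 3 − 2 = 1.

1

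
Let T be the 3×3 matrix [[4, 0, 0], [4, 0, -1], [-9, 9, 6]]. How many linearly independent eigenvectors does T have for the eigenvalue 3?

1

T − 3I = [[1, 0, 0], [4, -3, -1], [-9, 9, 3]].
This matrix has rank 2, so its null space has dimension 3 − 2 = 1.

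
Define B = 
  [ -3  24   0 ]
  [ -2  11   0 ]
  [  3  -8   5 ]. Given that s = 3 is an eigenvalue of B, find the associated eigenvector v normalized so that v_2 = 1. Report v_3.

B − 3I = [[-6, 24, 0], [-2, 8, 0], [3, -8, 2]].
Solving (B − 3I)v = 0 gives the eigenspace spanned by (4, 1, -2).
With v_2 = 1, v = (4, 1, -2), so v_3 = -2.

-2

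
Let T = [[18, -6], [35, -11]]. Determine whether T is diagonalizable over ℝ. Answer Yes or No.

Characteristic polynomial: p(s) = s^2 - 7s + 12 = (s - 4)(s - 3).
All 2 eigenvalues are distinct, so T is diagonalizable.

Yes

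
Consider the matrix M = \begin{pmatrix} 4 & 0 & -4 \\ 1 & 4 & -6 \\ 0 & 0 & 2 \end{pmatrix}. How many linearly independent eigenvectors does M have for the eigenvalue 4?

M − 4I = [[0, 0, -4], [1, 0, -6], [0, 0, -2]].
This matrix has rank 2, so its null space has dimension 3 − 2 = 1.

1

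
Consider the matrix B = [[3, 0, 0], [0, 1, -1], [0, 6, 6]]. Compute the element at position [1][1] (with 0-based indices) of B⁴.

Characteristic polynomial: s^3 - 10s^2 + 33s - 36 = (s - 4)(s - 3)^2, so the eigenvalues are 3, 3, 4.
s=3: eigenvector (1, 0, 0).
s=3: eigenvector (0, 1, -2).
s=4: eigenvector (0, -1, 3).
P = [[1, 0, 0], [0, 1, -1], [0, -2, 3]], D = diag(3, 3, 4), P⁻¹ = [[1, 0, 0], [0, 3, 1], [0, 2, 1]].
B⁴ = P·diag(81, 81, 256)·P⁻¹ = [[81, 0, 0], [0, -269, -175], [0, 1050, 606]].
The requested entry is -269.

-269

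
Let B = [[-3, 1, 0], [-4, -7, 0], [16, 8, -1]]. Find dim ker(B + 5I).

1

B + 5I = [[2, 1, 0], [-4, -2, 0], [16, 8, 4]].
This matrix has rank 2, so its null space has dimension 3 − 2 = 1.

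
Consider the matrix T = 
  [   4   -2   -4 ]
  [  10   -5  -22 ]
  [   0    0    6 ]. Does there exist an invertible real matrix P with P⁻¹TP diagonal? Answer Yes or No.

Yes

Characteristic polynomial: p(s) = s^3 - 5s^2 - 6s = s(s - 6)(s + 1).
All 3 eigenvalues are distinct, so T is diagonalizable.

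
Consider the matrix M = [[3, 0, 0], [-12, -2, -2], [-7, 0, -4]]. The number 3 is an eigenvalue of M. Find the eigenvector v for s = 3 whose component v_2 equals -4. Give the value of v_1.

M − 3I = [[0, 0, 0], [-12, -5, -2], [-7, 0, -7]].
Solving (M − 3I)v = 0 gives the eigenspace spanned by (2, -4, -2).
With v_2 = -4, v = (2, -4, -2), so v_1 = 2.

2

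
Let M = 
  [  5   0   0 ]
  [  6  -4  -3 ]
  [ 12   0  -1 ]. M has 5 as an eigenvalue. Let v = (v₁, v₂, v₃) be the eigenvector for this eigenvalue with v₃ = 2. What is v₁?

M − 5I = [[0, 0, 0], [6, -9, -3], [12, 0, -6]].
Solving (M − 5I)v = 0 gives the eigenspace spanned by (1, 0, 2).
With v₃ = 2, v = (1, 0, 2), so v₁ = 1.

1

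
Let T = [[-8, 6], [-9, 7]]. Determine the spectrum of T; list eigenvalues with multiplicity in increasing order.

Characteristic polynomial: p(λ) = λ^2 + λ - 2 = (λ - 1)(λ + 2).
Roots (with multiplicity): -2, 1.

-2, 1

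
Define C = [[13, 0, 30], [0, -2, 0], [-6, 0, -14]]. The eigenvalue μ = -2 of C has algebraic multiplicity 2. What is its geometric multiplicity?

C + 2I = [[15, 0, 30], [0, 0, 0], [-6, 0, -12]].
This matrix has rank 1, so its null space has dimension 3 − 1 = 2.

2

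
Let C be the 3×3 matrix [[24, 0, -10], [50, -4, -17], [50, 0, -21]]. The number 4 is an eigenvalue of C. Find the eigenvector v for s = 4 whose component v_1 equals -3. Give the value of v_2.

C − 4I = [[20, 0, -10], [50, -8, -17], [50, 0, -25]].
Solving (C − 4I)v = 0 gives the eigenspace spanned by (-3, -6, -6).
With v_1 = -3, v = (-3, -6, -6), so v_2 = -6.

-6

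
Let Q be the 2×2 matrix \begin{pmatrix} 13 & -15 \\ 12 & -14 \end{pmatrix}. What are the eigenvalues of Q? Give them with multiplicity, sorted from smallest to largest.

-2, 1

Characteristic polynomial: p(λ) = λ^2 + λ - 2 = (λ - 1)(λ + 2).
Roots (with multiplicity): -2, 1.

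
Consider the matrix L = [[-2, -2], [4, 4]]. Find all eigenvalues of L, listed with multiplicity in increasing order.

Characteristic polynomial: p(t) = t^2 - 2t = t(t - 2).
Roots (with multiplicity): 0, 2.

0, 2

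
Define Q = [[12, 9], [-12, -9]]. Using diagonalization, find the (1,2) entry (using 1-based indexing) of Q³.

81

Characteristic polynomial: r^2 - 3r = r(r - 3), so the eigenvalues are 0, 3.
r=0: eigenvector (-3, 4).
r=3: eigenvector (-1, 1).
P = [[-3, -1], [4, 1]], D = diag(0, 3), P⁻¹ = [[1, 1], [-4, -3]].
Q³ = P·diag(0, 27)·P⁻¹ = [[108, 81], [-108, -81]].
The requested entry is 81.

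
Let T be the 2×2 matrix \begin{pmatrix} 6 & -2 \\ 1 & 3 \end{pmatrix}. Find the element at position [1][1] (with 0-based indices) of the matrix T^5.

-1077

Characteristic polynomial: r^2 - 9r + 20 = (r - 5)(r - 4), so the eigenvalues are 4, 5.
r=5: eigenvector (2, 1).
r=4: eigenvector (1, 1).
P = [[2, 1], [1, 1]], D = diag(5, 4), P⁻¹ = [[1, -1], [-1, 2]].
T⁵ = P·diag(3125, 1024)·P⁻¹ = [[5226, -4202], [2101, -1077]].
The requested entry is -1077.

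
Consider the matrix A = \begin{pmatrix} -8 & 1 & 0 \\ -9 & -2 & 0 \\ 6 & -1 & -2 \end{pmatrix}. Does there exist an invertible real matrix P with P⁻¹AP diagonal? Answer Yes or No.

No

Characteristic polynomial: p(s) = s^3 + 12s^2 + 45s + 50 = (s + 2)(s + 5)^2.
s = -5 has algebraic multiplicity 2; rank(A + 5I) = 2, so geometric multiplicity = 1.
Geometric multiplicity < algebraic multiplicity, so A is not diagonalizable.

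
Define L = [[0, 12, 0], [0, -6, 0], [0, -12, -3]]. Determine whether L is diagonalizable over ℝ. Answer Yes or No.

Yes

Characteristic polynomial: p(μ) = μ^3 + 9μ^2 + 18μ = μ(μ + 3)(μ + 6).
All 3 eigenvalues are distinct, so L is diagonalizable.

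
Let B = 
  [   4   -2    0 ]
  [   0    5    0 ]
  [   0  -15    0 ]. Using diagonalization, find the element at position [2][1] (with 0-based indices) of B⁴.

-1875

Characteristic polynomial: t^3 - 9t^2 + 20t = t(t - 5)(t - 4), so the eigenvalues are 0, 4, 5.
t=5: eigenvector (2, -1, 3).
t=0: eigenvector (0, 0, 1).
t=4: eigenvector (1, 0, 0).
P = [[2, 0, 1], [-1, 0, 0], [3, 1, 0]], D = diag(5, 0, 4), P⁻¹ = [[0, -1, 0], [0, 3, 1], [1, 2, 0]].
B⁴ = P·diag(625, 0, 256)·P⁻¹ = [[256, -738, 0], [0, 625, 0], [0, -1875, 0]].
The requested entry is -1875.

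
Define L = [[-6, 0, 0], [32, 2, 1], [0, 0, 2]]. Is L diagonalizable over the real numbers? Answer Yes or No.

Characteristic polynomial: p(λ) = λ^3 + 2λ^2 - 20λ + 24 = (λ - 2)^2(λ + 6).
λ = 2 has algebraic multiplicity 2; rank(L − 2I) = 2, so geometric multiplicity = 1.
Geometric multiplicity < algebraic multiplicity, so L is not diagonalizable.

No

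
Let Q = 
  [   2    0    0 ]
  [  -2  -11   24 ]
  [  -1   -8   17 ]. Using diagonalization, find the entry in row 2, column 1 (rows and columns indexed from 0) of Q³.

Characteristic polynomial: λ^3 - 8λ^2 + 17λ - 10 = (λ - 5)(λ - 2)(λ - 1), so the eigenvalues are 1, 2, 5.
λ=2: eigenvector (1, -2, -1).
λ=5: eigenvector (0, -3, -2).
λ=1: eigenvector (0, 2, 1).
P = [[1, 0, 0], [-2, -3, 2], [-1, -2, 1]], D = diag(2, 5, 1), P⁻¹ = [[1, 0, 0], [0, 1, -2], [1, 2, -3]].
Q³ = P·diag(8, 125, 1)·P⁻¹ = [[8, 0, 0], [-14, -371, 744], [-7, -248, 497]].
The requested entry is -248.

-248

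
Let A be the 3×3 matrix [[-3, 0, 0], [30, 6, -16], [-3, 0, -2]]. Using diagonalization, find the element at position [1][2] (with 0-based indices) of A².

Characteristic polynomial: t^3 - t^2 - 24t - 36 = (t - 6)(t + 2)(t + 3), so the eigenvalues are -3, -2, 6.
t=-3: eigenvector (1, 2, 3).
t=6: eigenvector (0, 1, 0).
t=-2: eigenvector (0, 2, 1).
P = [[1, 0, 0], [2, 1, 2], [3, 0, 1]], D = diag(-3, 6, -2), P⁻¹ = [[1, 0, 0], [4, 1, -2], [-3, 0, 1]].
A² = P·diag(9, 36, 4)·P⁻¹ = [[9, 0, 0], [138, 36, -64], [15, 0, 4]].
The requested entry is -64.

-64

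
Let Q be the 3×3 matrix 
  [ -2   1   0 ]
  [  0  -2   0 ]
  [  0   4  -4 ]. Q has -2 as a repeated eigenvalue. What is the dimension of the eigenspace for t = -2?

Q + 2I = [[0, 1, 0], [0, 0, 0], [0, 4, -2]].
This matrix has rank 2, so its null space has dimension 3 − 2 = 1.

1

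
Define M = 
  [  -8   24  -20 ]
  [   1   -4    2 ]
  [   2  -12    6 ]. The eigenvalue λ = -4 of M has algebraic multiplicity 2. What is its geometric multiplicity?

M + 4I = [[-4, 24, -20], [1, 0, 2], [2, -12, 10]].
This matrix has rank 2, so its null space has dimension 3 − 2 = 1.

1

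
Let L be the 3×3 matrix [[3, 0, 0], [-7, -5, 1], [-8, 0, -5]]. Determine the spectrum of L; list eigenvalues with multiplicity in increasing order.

-5, -5, 3

Characteristic polynomial: p(μ) = μ^3 + 7μ^2 - 5μ - 75 = (μ - 3)(μ + 5)^2.
Roots (with multiplicity): -5, -5, 3.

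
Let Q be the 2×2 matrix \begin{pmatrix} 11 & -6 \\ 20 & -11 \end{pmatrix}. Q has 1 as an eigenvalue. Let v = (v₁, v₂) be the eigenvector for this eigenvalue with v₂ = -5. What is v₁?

-3

Q − 1I = [[10, -6], [20, -12]].
Solving (Q − 1I)v = 0 gives the eigenspace spanned by (-3, -5).
With v₂ = -5, v = (-3, -5), so v₁ = -3.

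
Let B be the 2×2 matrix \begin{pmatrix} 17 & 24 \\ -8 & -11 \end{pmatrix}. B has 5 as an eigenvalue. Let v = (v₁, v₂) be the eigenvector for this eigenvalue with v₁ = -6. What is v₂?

B − 5I = [[12, 24], [-8, -16]].
Solving (B − 5I)v = 0 gives the eigenspace spanned by (-6, 3).
With v₁ = -6, v = (-6, 3), so v₂ = 3.

3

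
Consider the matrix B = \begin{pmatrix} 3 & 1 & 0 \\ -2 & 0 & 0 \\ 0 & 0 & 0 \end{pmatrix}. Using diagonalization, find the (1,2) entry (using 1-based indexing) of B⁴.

15

Characteristic polynomial: r^3 - 3r^2 + 2r = r(r - 2)(r - 1), so the eigenvalues are 0, 1, 2.
r=2: eigenvector (1, -1, 0).
r=1: eigenvector (-1, 2, 0).
r=0: eigenvector (0, 0, 1).
P = [[1, -1, 0], [-1, 2, 0], [0, 0, 1]], D = diag(2, 1, 0), P⁻¹ = [[2, 1, 0], [1, 1, 0], [0, 0, 1]].
B⁴ = P·diag(16, 1, 0)·P⁻¹ = [[31, 15, 0], [-30, -14, 0], [0, 0, 0]].
The requested entry is 15.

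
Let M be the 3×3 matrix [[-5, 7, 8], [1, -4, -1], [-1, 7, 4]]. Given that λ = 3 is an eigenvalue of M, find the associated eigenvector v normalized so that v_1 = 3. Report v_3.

3

M − 3I = [[-8, 7, 8], [1, -7, -1], [-1, 7, 1]].
Solving (M − 3I)v = 0 gives the eigenspace spanned by (3, 0, 3).
With v_1 = 3, v = (3, 0, 3), so v_3 = 3.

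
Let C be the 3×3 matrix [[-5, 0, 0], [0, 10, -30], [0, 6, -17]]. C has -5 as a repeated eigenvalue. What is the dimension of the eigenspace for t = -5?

C + 5I = [[0, 0, 0], [0, 15, -30], [0, 6, -12]].
This matrix has rank 1, so its null space has dimension 3 − 1 = 2.

2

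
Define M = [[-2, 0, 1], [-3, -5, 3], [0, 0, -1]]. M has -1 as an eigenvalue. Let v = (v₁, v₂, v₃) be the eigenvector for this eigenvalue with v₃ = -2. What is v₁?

M + 1I = [[-1, 0, 1], [-3, -4, 3], [0, 0, 0]].
Solving (M + 1I)v = 0 gives the eigenspace spanned by (-2, 0, -2).
With v₃ = -2, v = (-2, 0, -2), so v₁ = -2.

-2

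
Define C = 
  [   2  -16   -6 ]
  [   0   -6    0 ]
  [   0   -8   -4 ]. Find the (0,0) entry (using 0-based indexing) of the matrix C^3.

8

Characteristic polynomial: μ^3 + 8μ^2 + 4μ - 48 = (μ - 2)(μ + 4)(μ + 6), so the eigenvalues are -6, -4, 2.
μ=2: eigenvector (1, 0, 0).
μ=-6: eigenvector (5, 1, 4).
μ=-4: eigenvector (1, 0, 1).
P = [[1, 5, 1], [0, 1, 0], [0, 4, 1]], D = diag(2, -6, -4), P⁻¹ = [[1, -1, -1], [0, 1, 0], [0, -4, 1]].
C³ = P·diag(8, -216, -64)·P⁻¹ = [[8, -832, -72], [0, -216, 0], [0, -608, -64]].
The requested entry is 8.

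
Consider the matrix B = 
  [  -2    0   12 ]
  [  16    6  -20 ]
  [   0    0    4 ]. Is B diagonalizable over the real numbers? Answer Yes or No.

Characteristic polynomial: p(λ) = λ^3 - 8λ^2 + 4λ + 48 = (λ - 6)(λ - 4)(λ + 2).
All 3 eigenvalues are distinct, so B is diagonalizable.

Yes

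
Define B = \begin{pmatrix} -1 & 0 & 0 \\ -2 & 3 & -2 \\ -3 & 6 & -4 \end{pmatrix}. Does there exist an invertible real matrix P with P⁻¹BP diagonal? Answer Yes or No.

Yes

Characteristic polynomial: p(t) = t^3 + 2t^2 + t = t(t + 1)^2.
t = -1 has algebraic multiplicity 2; rank(B + 1I) = 1, so geometric multiplicity = 2.
Every eigenvalue has geometric = algebraic multiplicity, so B is diagonalizable.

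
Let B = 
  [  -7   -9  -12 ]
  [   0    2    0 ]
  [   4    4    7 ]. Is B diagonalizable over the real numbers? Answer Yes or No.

Yes

Characteristic polynomial: p(r) = r^3 - 2r^2 - r + 2 = (r - 2)(r - 1)(r + 1).
All 3 eigenvalues are distinct, so B is diagonalizable.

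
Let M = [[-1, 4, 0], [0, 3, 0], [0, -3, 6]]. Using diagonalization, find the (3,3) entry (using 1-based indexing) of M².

36

Characteristic polynomial: s^3 - 8s^2 + 9s + 18 = (s - 6)(s - 3)(s + 1), so the eigenvalues are -1, 3, 6.
s=6: eigenvector (0, 0, 1).
s=3: eigenvector (1, 1, 1).
s=-1: eigenvector (1, 0, 0).
P = [[0, 1, 1], [0, 1, 0], [1, 1, 0]], D = diag(6, 3, -1), P⁻¹ = [[0, -1, 1], [0, 1, 0], [1, -1, 0]].
M² = P·diag(36, 9, 1)·P⁻¹ = [[1, 8, 0], [0, 9, 0], [0, -27, 36]].
The requested entry is 36.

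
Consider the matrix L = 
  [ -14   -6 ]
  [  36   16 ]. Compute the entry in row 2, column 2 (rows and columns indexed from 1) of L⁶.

Characteristic polynomial: μ^2 - 2μ - 8 = (μ - 4)(μ + 2), so the eigenvalues are -2, 4.
μ=-2: eigenvector (1, -2).
μ=4: eigenvector (-1, 3).
P = [[1, -1], [-2, 3]], D = diag(-2, 4), P⁻¹ = [[3, 1], [2, 1]].
L⁶ = P·diag(64, 4096)·P⁻¹ = [[-8000, -4032], [24192, 12160]].
The requested entry is 12160.

12160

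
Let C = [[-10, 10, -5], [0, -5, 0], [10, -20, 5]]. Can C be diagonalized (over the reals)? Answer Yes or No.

Characteristic polynomial: p(r) = r^3 + 10r^2 + 25r = r(r + 5)^2.
r = -5 has algebraic multiplicity 2; rank(C + 5I) = 1, so geometric multiplicity = 2.
Every eigenvalue has geometric = algebraic multiplicity, so C is diagonalizable.

Yes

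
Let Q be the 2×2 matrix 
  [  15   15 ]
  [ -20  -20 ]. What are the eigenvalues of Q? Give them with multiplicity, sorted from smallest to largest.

-5, 0

Characteristic polynomial: p(t) = t^2 + 5t = t(t + 5).
Roots (with multiplicity): -5, 0.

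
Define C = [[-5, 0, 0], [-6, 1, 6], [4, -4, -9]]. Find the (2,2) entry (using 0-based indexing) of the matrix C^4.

Characteristic polynomial: t^3 + 13t^2 + 55t + 75 = (t + 3)(t + 5)^2, so the eigenvalues are -5, -5, -3.
t=-3: eigenvector (0, 3, -2).
t=-5: eigenvector (1, 0, 1).
t=-5: eigenvector (2, -1, 3).
P = [[0, 1, 2], [3, 0, -1], [-2, 1, 3]], D = diag(-3, -5, -5), P⁻¹ = [[-1, 1, 1], [7, -4, -6], [-3, 2, 3]].
C⁴ = P·diag(81, 625, 625)·P⁻¹ = [[625, 0, 0], [1632, -1007, -1632], [-1088, 1088, 1713]].
The requested entry is 1713.

1713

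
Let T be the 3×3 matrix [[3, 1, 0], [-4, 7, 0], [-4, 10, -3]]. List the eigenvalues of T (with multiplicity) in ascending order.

Characteristic polynomial: p(λ) = λ^3 - 7λ^2 - 5λ + 75 = (λ - 5)^2(λ + 3).
Roots (with multiplicity): -3, 5, 5.

-3, 5, 5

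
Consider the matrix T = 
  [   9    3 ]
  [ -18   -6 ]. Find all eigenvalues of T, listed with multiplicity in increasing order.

0, 3

Characteristic polynomial: p(s) = s^2 - 3s = s(s - 3).
Roots (with multiplicity): 0, 3.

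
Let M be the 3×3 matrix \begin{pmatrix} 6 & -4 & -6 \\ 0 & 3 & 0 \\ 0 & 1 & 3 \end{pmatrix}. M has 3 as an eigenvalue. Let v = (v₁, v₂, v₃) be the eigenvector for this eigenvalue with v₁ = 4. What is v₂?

0

M − 3I = [[3, -4, -6], [0, 0, 0], [0, 1, 0]].
Solving (M − 3I)v = 0 gives the eigenspace spanned by (4, 0, 2).
With v₁ = 4, v = (4, 0, 2), so v₂ = 0.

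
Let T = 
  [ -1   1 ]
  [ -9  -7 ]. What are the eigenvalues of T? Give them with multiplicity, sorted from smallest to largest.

-4, -4

Characteristic polynomial: p(λ) = λ^2 + 8λ + 16 = (λ + 4)^2.
Roots (with multiplicity): -4, -4.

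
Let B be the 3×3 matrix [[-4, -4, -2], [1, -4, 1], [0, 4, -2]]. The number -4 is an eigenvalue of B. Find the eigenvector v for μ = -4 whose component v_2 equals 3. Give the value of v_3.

B + 4I = [[0, -4, -2], [1, 0, 1], [0, 4, 2]].
Solving (B + 4I)v = 0 gives the eigenspace spanned by (6, 3, -6).
With v_2 = 3, v = (6, 3, -6), so v_3 = -6.

-6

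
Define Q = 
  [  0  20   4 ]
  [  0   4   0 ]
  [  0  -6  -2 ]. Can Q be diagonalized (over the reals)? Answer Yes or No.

Characteristic polynomial: p(μ) = μ^3 - 2μ^2 - 8μ = μ(μ - 4)(μ + 2).
All 3 eigenvalues are distinct, so Q is diagonalizable.

Yes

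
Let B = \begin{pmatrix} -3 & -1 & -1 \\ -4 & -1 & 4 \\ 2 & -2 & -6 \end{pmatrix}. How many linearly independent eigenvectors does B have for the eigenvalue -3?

B + 3I = [[0, -1, -1], [-4, 2, 4], [2, -2, -3]].
This matrix has rank 2, so its null space has dimension 3 − 2 = 1.

1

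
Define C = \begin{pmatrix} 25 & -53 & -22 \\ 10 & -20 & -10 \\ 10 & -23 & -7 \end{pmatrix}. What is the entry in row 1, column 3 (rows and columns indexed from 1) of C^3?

Characteristic polynomial: λ^3 + 2λ^2 - 15λ = λ(λ - 3)(λ + 5), so the eigenvalues are -5, 0, 3.
λ=-5: eigenvector (-5, -2, -2).
λ=3: eigenvector (1, 0, 1).
λ=0: eigenvector (3, 1, 1).
P = [[-5, 1, 3], [-2, 0, 1], [-2, 1, 1]], D = diag(-5, 3, 0), P⁻¹ = [[1, -2, -1], [0, -1, 1], [2, -3, -2]].
C³ = P·diag(-125, 27, 0)·P⁻¹ = [[625, -1277, -598], [250, -500, -250], [250, -527, -223]].
The requested entry is -598.

-598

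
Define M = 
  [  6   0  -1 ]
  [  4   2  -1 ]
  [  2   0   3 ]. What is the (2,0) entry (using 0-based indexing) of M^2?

18

Characteristic polynomial: t^3 - 11t^2 + 38t - 40 = (t - 5)(t - 4)(t - 2), so the eigenvalues are 2, 4, 5.
t=4: eigenvector (-1, -1, -2).
t=2: eigenvector (0, 1, 0).
t=5: eigenvector (1, 1, 1).
P = [[-1, 0, 1], [-1, 1, 1], [-2, 0, 1]], D = diag(4, 2, 5), P⁻¹ = [[1, 0, -1], [-1, 1, 0], [2, 0, -1]].
M² = P·diag(16, 4, 25)·P⁻¹ = [[34, 0, -9], [30, 4, -9], [18, 0, 7]].
The requested entry is 18.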